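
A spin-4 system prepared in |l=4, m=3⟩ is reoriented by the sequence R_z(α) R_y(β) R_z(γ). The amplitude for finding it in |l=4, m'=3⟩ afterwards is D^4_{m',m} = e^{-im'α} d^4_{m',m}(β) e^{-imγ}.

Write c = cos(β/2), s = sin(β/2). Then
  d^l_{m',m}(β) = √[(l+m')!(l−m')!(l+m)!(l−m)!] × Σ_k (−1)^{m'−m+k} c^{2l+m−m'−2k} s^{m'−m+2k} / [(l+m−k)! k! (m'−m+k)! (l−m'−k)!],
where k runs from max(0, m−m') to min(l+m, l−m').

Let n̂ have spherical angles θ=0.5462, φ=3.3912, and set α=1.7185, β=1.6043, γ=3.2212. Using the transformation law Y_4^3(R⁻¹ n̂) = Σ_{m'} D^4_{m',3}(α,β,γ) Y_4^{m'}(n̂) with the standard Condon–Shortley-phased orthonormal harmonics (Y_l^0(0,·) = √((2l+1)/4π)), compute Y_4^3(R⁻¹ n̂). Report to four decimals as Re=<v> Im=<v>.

Need the full column D^4_{m',3} for m'=−4..4 at α=1.7185, β=1.6043, γ=3.2212.
cos(β/2)=0.695163, sin(β/2)=0.718852
d^4_{-4,3}: single k=7 term ⇒ +0.195034;  D = -0.183076-0.067242i
d^4_{-3,3}: k∈[6..7] ⇒ +0.466777 -0.071305 = +0.395472;  D = -0.080230+0.387249i
d^4_{-2,3}: k∈[5..6] ⇒ +0.723841 -0.258005 = +0.465836;  D = +0.465090+0.026345i
d^4_{-1,3}: k∈[4..5] ⇒ +0.824943 -0.529275 = +0.295668;  D = -0.026903-0.294441i
d^4_{0,3}: k∈[3..4] ⇒ +0.713536 -0.762996 = -0.049460;  D = +0.048056-0.011700i
d^4_{1,3}: k∈[2..3] ⇒ +0.462880 -0.824943 = -0.362063;  D = -0.136488-0.335351i
d^4_{2,3}: k∈[1..2] ⇒ +0.211013 -0.676919 = -0.465906;  D = -0.400988+0.237229i
d^4_{3,3}: k∈[0..1] ⇒ +0.054537 -0.408222 = -0.353685;  D = +0.222926+0.274585i
d^4_{4,3}: single k=0 term ⇒ -0.159511;  D = +0.107693-0.117669i
Y_4^{m'}(θ=0.5462,φ=3.3912) and Σ D·Y over m':
  (-0.1831-0.0672i)·(+0.0175-0.0271i)  (-0.0802+0.3872i)·(-0.1098+0.1021i)  (+0.4651+0.0263i)·(+0.3258-0.1777i)  (-0.0269-0.2944i)·(-0.4296+0.1095i)  (+0.0481-0.0117i)·(-0.0259+0.0000i)  (-0.1365-0.3354i)·(+0.4296+0.1095i)  (-0.4010+0.2372i)·(+0.3258+0.1777i)  (+0.2229+0.2746i)·(+0.1098+0.1021i)  (+0.1077-0.1177i)·(+0.0175+0.0271i)
Y_4^3(R⁻¹ n̂) = -0.030133-0.096315i

Re=-0.0301 Im=-0.0963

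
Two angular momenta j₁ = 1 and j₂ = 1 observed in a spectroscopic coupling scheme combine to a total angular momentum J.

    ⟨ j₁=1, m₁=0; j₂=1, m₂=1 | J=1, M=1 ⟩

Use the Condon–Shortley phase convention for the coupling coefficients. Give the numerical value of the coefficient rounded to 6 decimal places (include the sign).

-0.707107  (= −√(1/2))

√[3·1!1!1!/4! · 1!1!2!0!2!0!] = √(1/2)
  +(−1)^1/∏(1,0,0,1,1,0)! = -1  (running -1)
⟨..|..⟩ = √(1/2)·(-1) = -0.707107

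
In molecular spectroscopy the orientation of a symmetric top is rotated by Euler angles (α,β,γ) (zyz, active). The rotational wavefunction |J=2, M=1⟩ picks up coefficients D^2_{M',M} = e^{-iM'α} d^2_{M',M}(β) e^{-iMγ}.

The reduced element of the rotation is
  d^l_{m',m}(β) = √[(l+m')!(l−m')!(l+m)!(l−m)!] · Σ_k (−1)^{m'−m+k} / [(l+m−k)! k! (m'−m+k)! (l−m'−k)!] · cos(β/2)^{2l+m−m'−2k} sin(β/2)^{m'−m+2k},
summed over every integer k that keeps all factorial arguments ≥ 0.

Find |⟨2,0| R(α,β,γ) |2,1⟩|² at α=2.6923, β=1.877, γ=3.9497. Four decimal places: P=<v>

P=0.1239

D^2_{0,1}(2.6923,1.8770,3.9497) = e^{-i·0·2.6923}·d^2_{0,1}(1.8770)·e^{-i·1·3.9497}. Compute d first:
c=cos(1.877000/2)=0.590999, s=sin(1.877000/2)=0.806673; N=√[2·2·6·1]=4.898979
k∈{1,2} keeps every argument non-negative
  k=1: (−1)^0·4.8990/(2)·0.5910^3·0.8067^1 = +0.407880
  k=2: (−1)^1·4.8990/(2)·0.5910^1·0.8067^3 = -0.759896
d^2_{0,1}(1.8770) = +0.407880 -0.759896 = -0.352016
|D^2_{0,1}|² = |d^2_{0,1}(β)|² = (-0.352016)² = 0.123915 (the z-rotation phases have unit modulus)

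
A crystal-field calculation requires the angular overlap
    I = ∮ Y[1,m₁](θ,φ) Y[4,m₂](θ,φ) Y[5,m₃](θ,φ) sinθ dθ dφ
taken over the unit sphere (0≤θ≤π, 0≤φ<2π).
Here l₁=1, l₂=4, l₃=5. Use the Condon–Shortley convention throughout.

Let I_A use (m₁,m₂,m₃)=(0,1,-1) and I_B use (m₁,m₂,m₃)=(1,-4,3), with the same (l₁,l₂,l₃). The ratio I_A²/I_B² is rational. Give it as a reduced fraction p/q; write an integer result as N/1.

Same 1,4,5: normalisation and zero-m 3j drop out of the ratio.
A: Δ: 0! 2! 8! / 11! → 1/495; sum: t=0:+1/720 = 1/720; 3j²(1 4 5; 0 1 -1) = Δ·Π!·Σ² = 8/165  (sign +1)
B: Δ: 0! 2! 8! / 11! → 1/495; sum: t=0:+1/80640 = 1/80640; 3j²(1 4 5; 1 -4 3) = Δ·Π!·Σ² = 1/495  (sign +1)
I_A²/I_B² = (8/165)/(1/495) = 24/1

24/1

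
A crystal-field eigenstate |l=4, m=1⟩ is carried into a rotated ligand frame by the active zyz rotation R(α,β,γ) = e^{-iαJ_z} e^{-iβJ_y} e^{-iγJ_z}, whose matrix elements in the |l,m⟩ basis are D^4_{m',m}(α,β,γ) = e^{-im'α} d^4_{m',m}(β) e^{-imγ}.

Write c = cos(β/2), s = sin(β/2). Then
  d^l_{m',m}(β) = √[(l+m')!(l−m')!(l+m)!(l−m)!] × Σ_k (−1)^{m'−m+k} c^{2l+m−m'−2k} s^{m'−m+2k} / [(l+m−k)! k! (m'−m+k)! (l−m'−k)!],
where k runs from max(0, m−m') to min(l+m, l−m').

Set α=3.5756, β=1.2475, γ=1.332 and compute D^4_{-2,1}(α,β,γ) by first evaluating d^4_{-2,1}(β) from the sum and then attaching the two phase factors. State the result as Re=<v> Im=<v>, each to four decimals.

D^4_{-2,1}(3.5756,1.2475,1.3320) = e^{-i·-2·3.5756}·d^4_{-2,1}(1.2475)·e^{-i·1·1.3320}. Compute d first:
c=cos(1.247500/2)=0.811694, s=sin(1.247500/2)=0.584083; N=√[2·720·120·6]=1018.233765
The bounds max(0,m−m')=3 and min(l+m,l−m')=5 give 3 terms
  k=3: (−1)^0·1018.2338/(72)·0.8117^5·0.5841^3 = +0.992888
  k=4: (−1)^1·1018.2338/(48)·0.8117^3·0.5841^5 = -0.771181
  k=5: (−1)^2·1018.2338/(240)·0.8117^1·0.5841^7 = +0.079864
d^4_{-2,1}(1.2475) = +0.992888 -0.771181 +0.079864 = +0.301571
D = (+0.646343+0.763047i)·(+0.301571)·(+0.236533-0.971623i) = +0.269688-0.134958i

Re=0.2697 Im=-0.1350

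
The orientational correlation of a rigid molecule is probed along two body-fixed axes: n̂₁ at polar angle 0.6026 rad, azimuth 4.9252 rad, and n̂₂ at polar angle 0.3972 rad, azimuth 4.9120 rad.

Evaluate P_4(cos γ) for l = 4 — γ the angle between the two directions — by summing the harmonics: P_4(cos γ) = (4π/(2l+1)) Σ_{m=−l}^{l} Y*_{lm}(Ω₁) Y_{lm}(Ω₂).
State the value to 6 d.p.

Addition theorem: P_4(cos γ) = (4π/9) Σ_m Y*_{lm}(Ω₁) Y_{lm}(Ω₂), m = −4…4:
  term(m=-4) = 0.00045 + 0.00002j   from Y*(Ω₁)=0.03010 + 0.03435j, Y(Ω₂)=0.00692 - 0.00710j
  term(m=-3) = 0.01254 + 0.00050j   from Y*(Ω₁)=-0.11189 + 0.15078j, Y(Ω₂)=-0.03766 - 0.05519j
  term(m=-2) = 0.09991 + 0.00264j   from Y*(Ω₁)=-0.36716 - 0.16645j, Y(Ω₂)=-0.22842 + 0.09637j
  term(m=-1) = 0.19275 + 0.00254j   from Y*(Ω₁)=0.08171 - 0.37815j, Y(Ω₂)=0.09880 + 0.48837j
  term(m=+0) = -0.03876 + 0.00000j   from Y*(Ω₁)=-0.13095 + 0.00000j, Y(Ω₂)=0.29599 + 0.00000j
  term(m=+1) = 0.19275 - 0.00254j   from Y*(Ω₁)=-0.08171 - 0.37815j, Y(Ω₂)=-0.09880 + 0.48837j
  term(m=+2) = 0.09991 - 0.00264j   from Y*(Ω₁)=-0.36716 + 0.16645j, Y(Ω₂)=-0.22842 - 0.09637j
  term(m=+3) = 0.01254 - 0.00050j   from Y*(Ω₁)=0.11189 + 0.15078j, Y(Ω₂)=0.03766 - 0.05519j
  term(m=+4) = 0.00045 - 0.00002j   from Y*(Ω₁)=0.03010 - 0.03435j, Y(Ω₂)=0.00692 + 0.00710j
Accumulated sum 0.57253 - 0.00000j; after 4π/(2l+1) scaling, 0.79940 - 0.00000j ⇒ P_4 = 0.799402

0.799402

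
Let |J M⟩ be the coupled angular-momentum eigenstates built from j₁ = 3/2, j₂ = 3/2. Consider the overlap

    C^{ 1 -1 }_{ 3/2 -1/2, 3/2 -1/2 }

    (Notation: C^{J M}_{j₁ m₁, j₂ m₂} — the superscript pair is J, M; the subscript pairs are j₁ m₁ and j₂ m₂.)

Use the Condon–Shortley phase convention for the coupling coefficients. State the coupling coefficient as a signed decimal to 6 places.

triangle: 2!*1!*1!/5! = 2/120
(j±m)!: 1!*2!*1!*2!*0!*2! = 8
prefactor² = (2J+1)*Δ*N² = 2/5
  k=1: −1/(1!*1!*1!*0!*0!*1!) = -1
Σ = -1  ⇒  CG² = 2/5*(-1)² = 2/5
CG = −√(2/5) = -0.632456

−√(2/5) = -0.632456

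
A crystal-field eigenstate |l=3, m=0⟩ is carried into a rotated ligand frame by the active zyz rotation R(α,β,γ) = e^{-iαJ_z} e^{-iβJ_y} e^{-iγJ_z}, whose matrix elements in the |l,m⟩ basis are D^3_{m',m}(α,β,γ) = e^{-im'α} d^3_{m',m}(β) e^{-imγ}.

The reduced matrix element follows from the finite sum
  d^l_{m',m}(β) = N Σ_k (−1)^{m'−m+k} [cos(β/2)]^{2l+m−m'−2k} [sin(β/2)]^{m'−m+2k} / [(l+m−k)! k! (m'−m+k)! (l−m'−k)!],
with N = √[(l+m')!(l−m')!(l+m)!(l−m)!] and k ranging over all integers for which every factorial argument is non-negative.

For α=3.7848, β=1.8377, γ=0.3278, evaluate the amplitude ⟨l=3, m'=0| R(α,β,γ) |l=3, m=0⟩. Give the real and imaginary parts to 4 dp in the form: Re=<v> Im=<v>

Split into d^3_{0,0}(β=1.8377) × two z-phases.
c=cos(1.837700/2)=0.606735, s=sin(1.837700/2)=0.794904; N=√[6·6·6·6]=36.000000
k∈{0,1,2,3} keeps every argument non-negative
  k=0: (−1)^0·36.0000/(36)·0.6067^6·0.7949^0 = +0.049888
  k=1: (−1)^1·36.0000/(4)·0.6067^4·0.7949^2 = -0.770669
  k=2: (−1)^2·36.0000/(4)·0.6067^2·0.7949^4 = +1.322817
  k=3: (−1)^3·36.0000/(36)·0.6067^0·0.7949^6 = -0.252284
d^3_{0,0}(1.8377) = +0.049888 -0.770669 +1.322817 -0.252284 = +0.349752
Attach z-rotation phases: D = e^{-i(0)(3.7848)}·(+0.349752)·e^{-i(0)(0.3278)} = +0.349752+0.000000i

Re=0.3498 Im=0.0000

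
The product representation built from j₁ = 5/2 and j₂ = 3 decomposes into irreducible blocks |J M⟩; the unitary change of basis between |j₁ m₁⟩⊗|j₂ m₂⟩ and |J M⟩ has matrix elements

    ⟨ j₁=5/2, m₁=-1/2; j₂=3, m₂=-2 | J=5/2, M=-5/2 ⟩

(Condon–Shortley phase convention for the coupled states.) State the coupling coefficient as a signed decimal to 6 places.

√[6·3!2!3!/9! · 2!3!1!5!0!5!] = √(1440/7)
  +(−1)^1/∏(1,2,2,0,0,3)! = -1/24  (running -1/24)
⟨..|..⟩ = √(1440/7)·(-1/24) = -0.597614

−√(5/14) = -0.597614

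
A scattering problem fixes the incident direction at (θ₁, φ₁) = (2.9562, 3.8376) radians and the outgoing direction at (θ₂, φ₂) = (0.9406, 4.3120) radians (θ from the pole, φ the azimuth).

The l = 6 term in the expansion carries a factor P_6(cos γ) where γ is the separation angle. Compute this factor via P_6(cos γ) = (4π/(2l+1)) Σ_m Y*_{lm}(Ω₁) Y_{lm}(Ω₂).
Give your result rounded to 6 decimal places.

Summing Y*_{l m}(θ₁,φ₁)·Y_{l m}(θ₂,φ₂) over m ∈ [−6, 6]; prefactor 4π/(2·6+1) = 0.966644:
  m=-6: (-0.000010, -0.000016) × (0.099273, -0.090511) = (-0.000002, -0.000001)  (running Σ = (-0.000002, -0.000001))
  m=-5: (-0.000330, -0.000116) × (-0.308383, -0.141860) = (0.000085, 0.000083)  (running Σ = (0.000083, 0.000082))
  m=-4: (-0.003714, 0.001388) × (-0.013183, 0.428461) = (-0.000546, -0.001610)  (running Σ = (-0.000463, -0.001528))
  m=-3: (-0.015121, 0.026581) × (0.154793, -0.059972) = (-0.000747, 0.005021)  (running Σ = (-0.001209, 0.003494))
  m=-2: (0.028353, 0.156897) × (0.188119, 0.193996) = (-0.025104, 0.035016)  (running Σ = (-0.026313, 0.038509))
  m=-1: (0.390347, 0.326130) × (0.109975, -0.259833) = (0.127668, -0.065559)  (running Σ = (0.101354, -0.027050))
  m=0: (0.681396, -0.000000) × (0.200204, 0.000000) = (0.136418, 0.000000)  (running Σ = (0.237773, -0.027050))
  m=1: (-0.390347, 0.326130) × (-0.109975, -0.259833) = (0.127668, 0.065559)  (running Σ = (0.365440, 0.038509))
  m=2: (0.028353, -0.156897) × (0.188119, -0.193996) = (-0.025104, -0.035016)  (running Σ = (0.340336, 0.003494))
  m=3: (0.015121, 0.026581) × (-0.154793, -0.059972) = (-0.000747, -0.005021)  (running Σ = (0.339590, -0.001528))
  m=4: (-0.003714, -0.001388) × (-0.013183, -0.428461) = (-0.000546, 0.001610)  (running Σ = (0.339044, 0.000082))
  m=5: (0.000330, -0.000116) × (0.308383, -0.141860) = (0.000085, -0.000083)  (running Σ = (0.339130, -0.000001))
  m=6: (-0.000010, 0.000016) × (0.099273, 0.090511) = (-0.000002, 0.000001)  (running Σ = (0.339127, 0.000000))
Total Σ_m = (0.339127, 0.000000). Multiply by 0.966644: (0.327815, 0.000000). P_6(cos γ) = 0.327815

0.327815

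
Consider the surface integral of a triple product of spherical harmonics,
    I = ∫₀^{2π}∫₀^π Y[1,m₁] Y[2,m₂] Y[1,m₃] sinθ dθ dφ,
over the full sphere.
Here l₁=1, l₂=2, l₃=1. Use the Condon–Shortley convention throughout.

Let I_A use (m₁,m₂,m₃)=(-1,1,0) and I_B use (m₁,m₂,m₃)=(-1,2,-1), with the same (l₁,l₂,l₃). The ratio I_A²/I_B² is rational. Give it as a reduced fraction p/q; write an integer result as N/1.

1/2

Shared (l₁,l₂,l₃)=(1,2,1): N and (l;000)² cancel in I_A²/I_B².
A: Δ = 2!·0!·2!/5! = 1/30; Racah Σ t=2..2: t=2:+1/2 = 1/2; ⇒ 3j(1 2 1; -1 1 0)² = 1/10, sgn -1
B: Δ = 2!·0!·2!/5! = 1/30; Racah Σ t=2..2: t=2:+1/4 = 1/4; ⇒ 3j(1 2 1; -1 2 -1)² = 1/5, sgn +1
I_A²/I_B² = (1/10)/(1/5) = 1/2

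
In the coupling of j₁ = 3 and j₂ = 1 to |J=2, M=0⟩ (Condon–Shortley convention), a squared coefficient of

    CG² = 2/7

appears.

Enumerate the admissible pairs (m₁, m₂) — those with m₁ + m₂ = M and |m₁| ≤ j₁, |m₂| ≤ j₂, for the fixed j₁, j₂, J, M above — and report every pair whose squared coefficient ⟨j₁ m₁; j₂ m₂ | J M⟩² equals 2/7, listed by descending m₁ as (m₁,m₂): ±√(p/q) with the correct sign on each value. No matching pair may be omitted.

Admissible pairs with m₁+m₂ = M = 0: (-1,1), (0,0), (1,-1)
  (m₁,m₂)=(1,-1): CG² = 2/7, CG = +√(2/7)   ← matches the target
  (m₁,m₂)=(0,0): CG² = 3/7, CG = −√(3/7)
  (m₁,m₂)=(-1,1): CG² = 2/7, CG = +√(2/7)   ← matches the target
Pairs with CG² = 2/7: (1,-1): +√(2/7); (-1,1): +√(2/7)

(1,-1): +√(2/7); (-1,1): +√(2/7)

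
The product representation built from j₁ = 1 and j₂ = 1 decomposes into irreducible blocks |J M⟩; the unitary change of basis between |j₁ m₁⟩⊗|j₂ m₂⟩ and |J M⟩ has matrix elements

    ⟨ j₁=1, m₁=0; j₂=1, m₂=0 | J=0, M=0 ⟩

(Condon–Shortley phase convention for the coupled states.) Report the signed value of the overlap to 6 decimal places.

triangle: 2!×0!×0!/3! = 2/6
(j±m)!: 1!×1!×1!×1!×0!×0! = 1
prefactor² = (2J+1)×Δ×N² = 1/3
  k=1: −1/(1!×1!×0!×0!×0!×0!) = -1
Σ = -1  ⇒  CG² = 1/3×(-1)² = 1/3
CG = −√(1/3) = -0.577350

−√(1/3) = -0.577350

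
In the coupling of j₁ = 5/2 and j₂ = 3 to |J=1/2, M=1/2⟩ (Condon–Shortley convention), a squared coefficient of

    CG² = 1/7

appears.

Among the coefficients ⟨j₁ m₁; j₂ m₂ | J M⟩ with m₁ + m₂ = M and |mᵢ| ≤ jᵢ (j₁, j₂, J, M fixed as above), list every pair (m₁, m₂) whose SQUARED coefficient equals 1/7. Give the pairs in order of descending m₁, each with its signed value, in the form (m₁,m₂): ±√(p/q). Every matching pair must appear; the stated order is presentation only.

(1/2,0): +√(1/7)

Admissible pairs with m₁+m₂ = M = 1/2: (-5/2,3), (-3/2,2), (-1/2,1), (1/2,0), (3/2,-1), (5/2,-2)
  (m₁,m₂)=(5/2,-2): CG² = 1/21, CG = +√(1/21)
  (m₁,m₂)=(3/2,-1): CG² = 2/21, CG = −√(2/21)
  (m₁,m₂)=(1/2,0): CG² = 1/7, CG = +√(1/7)   ← matches the target
  (m₁,m₂)=(-1/2,1): CG² = 4/21, CG = −√(4/21)
  (m₁,m₂)=(-3/2,2): CG² = 5/21, CG = +√(5/21)
  (m₁,m₂)=(-5/2,3): CG² = 2/7, CG = −√(2/7)
Pairs with CG² = 1/7: (1/2,0): +√(1/7)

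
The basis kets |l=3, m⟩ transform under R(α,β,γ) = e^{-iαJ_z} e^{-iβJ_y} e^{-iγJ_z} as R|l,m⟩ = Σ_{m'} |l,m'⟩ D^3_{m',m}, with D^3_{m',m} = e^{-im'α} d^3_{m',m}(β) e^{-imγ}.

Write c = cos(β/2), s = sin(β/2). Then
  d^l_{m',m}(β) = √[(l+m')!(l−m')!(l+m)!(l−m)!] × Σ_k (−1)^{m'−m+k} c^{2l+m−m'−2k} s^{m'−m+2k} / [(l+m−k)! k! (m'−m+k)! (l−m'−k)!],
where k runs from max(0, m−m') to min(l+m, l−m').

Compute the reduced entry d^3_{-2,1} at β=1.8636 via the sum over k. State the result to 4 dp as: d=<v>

d=0.0654

d^3_{-2,1}(β=1.8636) via the finite sum:
Half-angle: c=0.596390, s=0.802695. N=√(1·120·24·2)=75.894664
k: max(0,(1)−(-2))=3 … min(3+(1),3−(-2))=4
  k=3: (−1)^0·75.8947/(12)·0.5964^3·0.8027^3 = +0.693861
  k=4: (−1)^1·75.8947/(24)·0.5964^1·0.8027^5 = -0.628467
d^3_{-2,1}(1.8636) = +0.693861 -0.628467 = +0.065394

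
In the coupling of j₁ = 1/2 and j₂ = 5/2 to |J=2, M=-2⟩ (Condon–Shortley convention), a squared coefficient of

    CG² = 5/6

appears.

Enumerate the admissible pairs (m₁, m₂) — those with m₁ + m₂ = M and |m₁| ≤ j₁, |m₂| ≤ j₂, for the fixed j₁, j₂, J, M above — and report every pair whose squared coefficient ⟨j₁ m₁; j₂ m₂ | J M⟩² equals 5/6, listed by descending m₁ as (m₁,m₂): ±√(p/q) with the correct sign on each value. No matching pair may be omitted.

Admissible pairs with m₁+m₂ = M = -2: (-1/2,-3/2), (1/2,-5/2)
  (m₁,m₂)=(1/2,-5/2): CG² = 5/6, CG = +√(5/6)   ← matches the target
  (m₁,m₂)=(-1/2,-3/2): CG² = 1/6, CG = −√(1/6)
Pairs with CG² = 5/6: (1/2,-5/2): +√(5/6)

(1/2,-5/2): +√(5/6)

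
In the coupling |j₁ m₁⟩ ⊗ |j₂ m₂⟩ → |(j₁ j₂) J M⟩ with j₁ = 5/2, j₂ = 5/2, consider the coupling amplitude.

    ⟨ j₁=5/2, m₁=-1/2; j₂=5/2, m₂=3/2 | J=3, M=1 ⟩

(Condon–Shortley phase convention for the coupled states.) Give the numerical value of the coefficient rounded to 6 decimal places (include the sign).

+0.182574  (= +√(1/30))

triangle: 2!·3!·3!/9! = 72/362880
(j±m)!: 2!·3!·4!·1!·4!·2! = 13824
prefactor² = (2J+1)·Δ·N² = 96/5
  k=1: −1/(1!·1!·2!·3!·1!·0!) = -1/12
  k=2: +1/(2!·0!·1!·2!·2!·1!) = 1/8
Σ = 1/24  ⇒  CG² = 96/5·(1/24)² = 1/30
CG = +√(1/30) = +0.182574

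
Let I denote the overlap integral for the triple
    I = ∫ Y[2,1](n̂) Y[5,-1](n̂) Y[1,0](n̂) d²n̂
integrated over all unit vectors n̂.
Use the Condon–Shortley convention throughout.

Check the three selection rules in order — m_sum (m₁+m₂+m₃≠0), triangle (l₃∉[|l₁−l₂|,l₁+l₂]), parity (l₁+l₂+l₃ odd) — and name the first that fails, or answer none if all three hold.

azimuthal sum: 1 − 1 + 0 = 0  ✓
l₃ must lie in [3,7]; have l₃=1  ✗
L = 2 + 5 + 1 = 8 (even)

triangle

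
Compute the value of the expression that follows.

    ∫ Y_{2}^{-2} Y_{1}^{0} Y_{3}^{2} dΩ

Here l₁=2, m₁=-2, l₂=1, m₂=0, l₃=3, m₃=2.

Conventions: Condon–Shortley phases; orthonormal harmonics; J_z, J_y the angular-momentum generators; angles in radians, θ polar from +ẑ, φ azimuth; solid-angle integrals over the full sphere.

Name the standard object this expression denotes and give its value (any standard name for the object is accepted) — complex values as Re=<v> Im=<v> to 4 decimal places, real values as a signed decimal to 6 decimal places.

Gaunt coefficient, +0.184674

This is a Gaunt coefficient — the integral of a triple product of spherical harmonics over the sphere.
Checks pass: Σm=0; 6 even; l₃=3∈[1,3].
(2·2+1)(2·1+1)(2·3+1) = 105
Δ: 0! 4! 2! / 7! → 1/105
sum: t=0:+1/4 = 1/4
3j²(2 1 3; 0 0 0) = Δ·Π!·Σ² = 3/35  (sign -1)
sum: t=0:+1/24 = 1/24
3j²(2 1 3; -2 0 2) = Δ·Π!·Σ² = 1/21  (sign -1)
combine: 4πI² = 105·3/35·1/21 = 3/7
take √, sign +1: I = 0.18467439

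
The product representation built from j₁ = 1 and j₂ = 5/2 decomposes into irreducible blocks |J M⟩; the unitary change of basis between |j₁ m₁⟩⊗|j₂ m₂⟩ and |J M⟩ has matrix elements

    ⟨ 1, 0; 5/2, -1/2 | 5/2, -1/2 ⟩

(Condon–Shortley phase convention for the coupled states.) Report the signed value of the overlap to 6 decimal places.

+√(1/35) ≈ +0.169031

triangle: 1!×1!×4!/7! = 24/5040
(j±m)!: 1!×1!×2!×3!×2!×3! = 144
prefactor² = (2J+1)×Δ×N² = 144/35
  k=0: +1/(0!×1!×1!×2!×0!×2!) = 1/4
  k=1: −1/(1!×0!×0!×1!×1!×3!) = -1/6
Σ = 1/12  ⇒  CG² = 144/35×(1/12)² = 1/35
CG = +√(1/35) = +0.169031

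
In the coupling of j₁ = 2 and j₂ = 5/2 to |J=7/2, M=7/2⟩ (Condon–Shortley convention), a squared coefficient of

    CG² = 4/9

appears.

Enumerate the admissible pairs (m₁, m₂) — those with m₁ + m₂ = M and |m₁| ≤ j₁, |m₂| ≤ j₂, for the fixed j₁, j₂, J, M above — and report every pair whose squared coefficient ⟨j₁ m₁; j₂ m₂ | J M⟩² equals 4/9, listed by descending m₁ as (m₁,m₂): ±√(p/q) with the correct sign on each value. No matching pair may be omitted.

(2,3/2): +√(4/9)

Admissible pairs with m₁+m₂ = M = 7/2: (1,5/2), (2,3/2)
  (m₁,m₂)=(2,3/2): CG² = 4/9, CG = +√(4/9)   ← matches the target
  (m₁,m₂)=(1,5/2): CG² = 5/9, CG = −√(5/9)
Pairs with CG² = 4/9: (2,3/2): +√(4/9)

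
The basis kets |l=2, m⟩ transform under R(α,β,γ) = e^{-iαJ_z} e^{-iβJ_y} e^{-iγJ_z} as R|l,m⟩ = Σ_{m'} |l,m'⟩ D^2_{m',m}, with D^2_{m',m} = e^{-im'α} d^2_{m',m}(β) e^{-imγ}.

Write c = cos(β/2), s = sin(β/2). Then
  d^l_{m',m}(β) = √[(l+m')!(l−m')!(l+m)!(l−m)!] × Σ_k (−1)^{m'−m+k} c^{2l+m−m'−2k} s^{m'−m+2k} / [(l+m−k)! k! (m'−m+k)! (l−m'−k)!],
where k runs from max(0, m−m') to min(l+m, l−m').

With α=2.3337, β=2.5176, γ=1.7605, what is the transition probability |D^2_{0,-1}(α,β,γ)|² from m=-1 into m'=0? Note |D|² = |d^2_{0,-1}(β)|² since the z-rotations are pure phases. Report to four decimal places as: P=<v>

First d^2_{0,-1}(β=2.5176), then the phase factors e^{-i(0)α} and e^{-i(-1)γ}:
Half-angle: c=0.306959, s=0.951723. N=√(2·2·1·6)=4.898979
The bounds max(0,m−m')=0 and min(l+m,l−m')=1 give 2 terms
  k=0: (−1)^1·4.8990/(2)·0.3070^3·0.9517^1 = -0.067426
  k=1: (−1)^2·4.8990/(2)·0.3070^1·0.9517^3 = +0.648168
d^2_{0,-1}(2.5176) = -0.067426 +0.648168 = +0.580742
|D^2_{0,-1}|² = |d^2_{0,-1}(β)|² = (+0.580742)² = 0.337261 (the z-rotation phases have unit modulus)

P=0.3373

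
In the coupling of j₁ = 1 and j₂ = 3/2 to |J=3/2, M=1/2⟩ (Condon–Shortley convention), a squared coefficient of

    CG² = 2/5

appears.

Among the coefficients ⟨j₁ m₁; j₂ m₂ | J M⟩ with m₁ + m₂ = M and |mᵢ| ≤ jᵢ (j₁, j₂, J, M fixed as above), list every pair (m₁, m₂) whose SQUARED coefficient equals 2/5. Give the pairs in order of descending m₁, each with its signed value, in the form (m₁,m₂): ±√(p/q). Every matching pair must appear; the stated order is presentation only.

(-1,3/2): −√(2/5)

Admissible pairs with m₁+m₂ = M = 1/2: (-1,3/2), (0,1/2), (1,-1/2)
  (m₁,m₂)=(1,-1/2): CG² = 8/15, CG = +√(8/15)
  (m₁,m₂)=(0,1/2): CG² = 1/15, CG = −√(1/15)
  (m₁,m₂)=(-1,3/2): CG² = 2/5, CG = −√(2/5)   ← matches the target
Pairs with CG² = 2/5: (-1,3/2): −√(2/5)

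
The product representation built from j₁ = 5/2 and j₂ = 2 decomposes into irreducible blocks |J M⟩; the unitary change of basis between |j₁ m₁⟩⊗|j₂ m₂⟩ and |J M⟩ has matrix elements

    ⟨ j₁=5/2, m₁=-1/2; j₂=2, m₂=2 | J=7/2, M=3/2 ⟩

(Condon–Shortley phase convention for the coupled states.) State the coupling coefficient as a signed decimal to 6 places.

j₁+j₂−J=1  J+j₁−j₂=4  J−j₁+j₂=3  j₁+j₂+J+1=9
(j₁±m₁, j₂±m₂, J±M) = (2,3,4,0,5,2)
P² = 1536/7
sum k=1..1:
  [1] −1/24 = -1/24
S = -1/24
C² = P²·S² = 8/21 ; C = -0.617213

-0.617213  (= −√(8/21))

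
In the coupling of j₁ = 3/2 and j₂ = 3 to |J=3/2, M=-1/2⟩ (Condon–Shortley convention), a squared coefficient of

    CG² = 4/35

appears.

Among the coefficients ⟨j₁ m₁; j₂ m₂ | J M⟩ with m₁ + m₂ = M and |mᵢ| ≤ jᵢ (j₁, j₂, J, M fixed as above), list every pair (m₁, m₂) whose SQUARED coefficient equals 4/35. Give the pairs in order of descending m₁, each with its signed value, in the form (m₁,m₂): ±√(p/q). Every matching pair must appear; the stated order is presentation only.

(-3/2,1): −√(4/35)

Admissible pairs with m₁+m₂ = M = -1/2: (-3/2,1), (-1/2,0), (1/2,-1), (3/2,-2)
  (m₁,m₂)=(3/2,-2): CG² = 2/7, CG = +√(2/7)
  (m₁,m₂)=(1/2,-1): CG² = 12/35, CG = −√(12/35)
  (m₁,m₂)=(-1/2,0): CG² = 9/35, CG = +√(9/35)
  (m₁,m₂)=(-3/2,1): CG² = 4/35, CG = −√(4/35)   ← matches the target
Pairs with CG² = 4/35: (-3/2,1): −√(4/35)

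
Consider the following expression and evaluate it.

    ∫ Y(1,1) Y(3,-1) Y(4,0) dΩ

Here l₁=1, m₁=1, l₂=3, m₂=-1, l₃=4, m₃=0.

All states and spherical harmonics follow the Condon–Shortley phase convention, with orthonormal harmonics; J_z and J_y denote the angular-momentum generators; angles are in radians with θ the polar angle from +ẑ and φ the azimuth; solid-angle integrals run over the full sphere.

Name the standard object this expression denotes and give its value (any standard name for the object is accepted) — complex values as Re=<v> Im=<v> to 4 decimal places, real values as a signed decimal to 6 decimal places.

Gaunt coefficient, +0.150786

This is a Gaunt coefficient — the integral of a triple product of spherical harmonics over the sphere.
m-sum 0 ✓  L=8 even ✓  2≤4≤4 ✓
Π(2lᵢ+1) = 3×7×9 = 189
triangle coeff Δ(1,3,4) = 1/252
Σ_t [0,0]: t=0:+1/36 = 1/36
(3j)²=4/63 [(1 3 4; 0 0 0)], sign=+1
Σ_t [0,0]: t=0:+1/96 = 1/96
(3j)²=1/42 [(1 3 4; 1 -1 0)], sign=+1
⇒ 4πI² = 2/7
I = (+1)√(2/7/(4π)) = 0.15078601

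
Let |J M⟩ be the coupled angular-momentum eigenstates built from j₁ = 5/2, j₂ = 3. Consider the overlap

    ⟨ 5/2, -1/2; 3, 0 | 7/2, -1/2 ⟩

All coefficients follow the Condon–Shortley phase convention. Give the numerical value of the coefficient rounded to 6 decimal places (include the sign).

−√(4/21) = -0.436436

triangle: 2!×3!×4!/10! = 288/3628800
(j±m)!: 2!×3!×3!×3!×3!×4! = 62208
prefactor² = (2J+1)×Δ×N² = 6912/175
  k=0: +1/(0!×2!×3!×3!×0!×1!) = 1/72
  k=1: −1/(1!×1!×2!×2!×1!×2!) = -1/8
  k=2: +1/(2!×0!×1!×1!×2!×3!) = 1/24
Σ = -5/72  ⇒  CG² = 6912/175×(-5/72)² = 4/21
CG = −√(4/21) = -0.436436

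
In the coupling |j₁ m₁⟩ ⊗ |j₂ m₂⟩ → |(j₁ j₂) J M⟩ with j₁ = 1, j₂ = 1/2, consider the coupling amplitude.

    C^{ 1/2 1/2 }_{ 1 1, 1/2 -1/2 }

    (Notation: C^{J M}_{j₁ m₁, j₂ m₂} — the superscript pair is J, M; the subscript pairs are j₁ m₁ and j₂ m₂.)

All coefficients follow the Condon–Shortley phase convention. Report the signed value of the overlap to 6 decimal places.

triangle: 1!·1!·0!/3! = 1/6
(j±m)!: 2!·0!·0!·1!·1!·0! = 2
prefactor² = (2J+1)·Δ·N² = 2/3
  k=0: +1/(0!·1!·0!·0!·1!·0!) = 1
Σ = 1  ⇒  CG² = 2/3·1² = 2/3
CG = +√(2/3) = +0.816497

+√(2/3) = +0.816497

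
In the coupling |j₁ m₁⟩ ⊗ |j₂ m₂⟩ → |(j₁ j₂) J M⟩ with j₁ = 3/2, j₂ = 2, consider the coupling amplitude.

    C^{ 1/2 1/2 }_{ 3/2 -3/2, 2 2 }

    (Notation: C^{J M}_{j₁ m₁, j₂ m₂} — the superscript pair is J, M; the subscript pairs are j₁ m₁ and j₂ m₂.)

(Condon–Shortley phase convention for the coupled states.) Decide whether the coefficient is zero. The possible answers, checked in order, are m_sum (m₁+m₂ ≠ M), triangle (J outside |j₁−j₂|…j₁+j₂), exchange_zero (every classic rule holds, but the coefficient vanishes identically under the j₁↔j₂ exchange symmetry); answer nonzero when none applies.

m-sum: m₁+m₂ = -3/2+2 = 1/2, M = 1/2  ✓
triangle: |j₁−j₂| = 1/2 ≤ J = 1/2 ≤ j₁+j₂ = 7/2  ✓
exchange: j₁≠j₂ or m₁≠m₂ — the exchange symmetry imposes no constraint here
value check: CG = −√(2/5) = -0.632456 ≠ 0

nonzero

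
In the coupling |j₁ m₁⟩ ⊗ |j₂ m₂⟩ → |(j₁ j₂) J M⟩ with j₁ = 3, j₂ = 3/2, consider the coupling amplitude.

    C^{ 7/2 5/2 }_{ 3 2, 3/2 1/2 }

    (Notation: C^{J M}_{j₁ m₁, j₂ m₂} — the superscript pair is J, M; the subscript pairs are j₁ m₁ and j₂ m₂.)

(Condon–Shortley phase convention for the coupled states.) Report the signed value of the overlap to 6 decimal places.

+0.377964  (= +√(1/7))

triangle: 1!×5!×2!/9! = 240/362880
(j±m)!: 5!×1!×2!×1!×6!×1! = 172800
prefactor² = (2J+1)×Δ×N² = 6400/7
  k=0: +1/(0!×1!×1!×2!×4!×0!) = 1/48
  k=1: −1/(1!×0!×0!×1!×5!×1!) = -1/120
Σ = 1/80  ⇒  CG² = 6400/7×(1/80)² = 1/7
CG = +√(1/7) = +0.377964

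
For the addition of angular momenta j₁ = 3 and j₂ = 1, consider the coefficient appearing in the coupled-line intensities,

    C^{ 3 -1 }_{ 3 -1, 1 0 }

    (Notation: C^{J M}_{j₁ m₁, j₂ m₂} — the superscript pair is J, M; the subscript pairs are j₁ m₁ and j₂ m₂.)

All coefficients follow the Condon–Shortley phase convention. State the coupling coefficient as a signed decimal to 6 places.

j₁+j₂−J=1  J+j₁−j₂=5  J−j₁+j₂=1  j₁+j₂+J+1=8
(j₁±m₁, j₂±m₂, J±M) = (2,4,1,1,2,4)
P² = 48
sum k=0..1:
  [0] +1/24 = 1/24
  [1] −1/12 = -1/12
S = -1/24
C² = P²·S² = 1/12 ; C = -0.288675

−√(1/12) ≈ -0.288675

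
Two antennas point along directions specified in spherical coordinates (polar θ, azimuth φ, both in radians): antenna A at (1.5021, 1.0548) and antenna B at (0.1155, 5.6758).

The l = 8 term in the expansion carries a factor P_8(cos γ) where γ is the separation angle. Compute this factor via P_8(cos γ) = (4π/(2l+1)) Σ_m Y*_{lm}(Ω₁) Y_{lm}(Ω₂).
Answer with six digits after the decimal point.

Term-by-term m-sum for l=8 (normalisation 4π/17 = 0.739198):
  term(m=-8) = (0.000000, 0.000000)   from Y*(Ω₁)=(-0.279048, 0.421840), Y(Ω₂)=(0.000000, -0.000000)
  term(m=-7) = (0.000000, -0.000000)   from Y*(Ω₁)=(0.063089, 0.124083), Y(Ω₂)=(-0.000000, -0.000000)
  term(m=-6) = (0.000004, 0.000002)   from Y*(Ω₁)=(-0.344532, -0.015727), Y(Ω₂)=(-0.000011, -0.000006)
  term(m=-5) = (0.000014, -0.000028)   from Y*(Ω₁)=(-0.086053, 0.136766), Y(Ω₂)=(-0.000193, 0.000020)
  term(m=-4) = (0.000634, 0.000243)   from Y*(Ω₁)=(-0.139447, -0.259440), Y(Ω₂)=(-0.001745, 0.001506)
  term(m=-3) = (0.000944, -0.003355)   from Y*(Ω₁)=(-0.171314, -0.003908), Y(Ω₂)=(-0.005059, 0.019700)
  term(m=-2) = (0.034060, 0.006296)   from Y*(Ω₁)=(0.139631, -0.233573), Y(Ω₂)=(0.044365, 0.119300)
  term(m=-1) = (0.008077, -0.088138)   from Y*(Ω₁)=(-0.086514, -0.152513), Y(Ω₂)=(0.414486, 0.288082)
  term(m=+0) = (0.238929, 0.000000)   from Y*(Ω₁)=(0.265477, -0.000000), Y(Ω₂)=(0.899998, 0.000000)
  term(m=+1) = (0.008077, 0.088138)   from Y*(Ω₁)=(0.086514, -0.152513), Y(Ω₂)=(-0.414486, 0.288082)
  term(m=+2) = (0.034060, -0.006296)   from Y*(Ω₁)=(0.139631, 0.233573), Y(Ω₂)=(0.044365, -0.119300)
  term(m=+3) = (0.000944, 0.003355)   from Y*(Ω₁)=(0.171314, -0.003908), Y(Ω₂)=(0.005059, 0.019700)
  term(m=+4) = (0.000634, -0.000243)   from Y*(Ω₁)=(-0.139447, 0.259440), Y(Ω₂)=(-0.001745, -0.001506)
  term(m=+5) = (0.000014, 0.000028)   from Y*(Ω₁)=(0.086053, 0.136766), Y(Ω₂)=(0.000193, 0.000020)
  term(m=+6) = (0.000004, -0.000002)   from Y*(Ω₁)=(-0.344532, 0.015727), Y(Ω₂)=(-0.000011, 0.000006)
  term(m=+7) = (0.000000, 0.000000)   from Y*(Ω₁)=(-0.063089, 0.124083), Y(Ω₂)=(0.000000, -0.000000)
  term(m=+8) = (0.000000, -0.000000)   from Y*(Ω₁)=(-0.279048, -0.421840), Y(Ω₂)=(0.000000, 0.000000)
Accumulated sum (0.326394, 0.000000); after 4π/(2l+1) scaling, (0.241270, 0.000000) ⇒ P_8 = 0.241270

0.241270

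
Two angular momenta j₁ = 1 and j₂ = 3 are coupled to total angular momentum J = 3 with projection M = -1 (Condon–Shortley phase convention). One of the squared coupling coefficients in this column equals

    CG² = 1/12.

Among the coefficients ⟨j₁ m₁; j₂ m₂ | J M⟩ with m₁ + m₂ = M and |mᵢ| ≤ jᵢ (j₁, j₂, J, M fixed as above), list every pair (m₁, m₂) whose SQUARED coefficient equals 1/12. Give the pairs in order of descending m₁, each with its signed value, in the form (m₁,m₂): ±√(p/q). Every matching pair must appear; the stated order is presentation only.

Admissible pairs with m₁+m₂ = M = -1: (-1,0), (0,-1), (1,-2)
  (m₁,m₂)=(1,-2): CG² = 5/12, CG = +√(5/12)
  (m₁,m₂)=(0,-1): CG² = 1/12, CG = +√(1/12)   ← matches the target
  (m₁,m₂)=(-1,0): CG² = 1/2, CG = −√(1/2)
Pairs with CG² = 1/12: (0,-1): +√(1/12)

(0,-1): +√(1/12)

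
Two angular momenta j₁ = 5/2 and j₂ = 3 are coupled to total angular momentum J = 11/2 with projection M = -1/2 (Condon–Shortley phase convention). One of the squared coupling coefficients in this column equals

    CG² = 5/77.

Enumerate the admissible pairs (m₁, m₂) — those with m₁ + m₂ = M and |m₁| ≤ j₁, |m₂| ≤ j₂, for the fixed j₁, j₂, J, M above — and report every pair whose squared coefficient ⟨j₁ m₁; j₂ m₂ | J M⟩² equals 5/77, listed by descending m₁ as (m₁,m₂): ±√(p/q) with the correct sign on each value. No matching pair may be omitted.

(3/2,-2): +√(5/77)

Admissible pairs with m₁+m₂ = M = -1/2: (-5/2,2), (-3/2,1), (-1/2,0), (1/2,-1), (3/2,-2), (5/2,-3)
  (m₁,m₂)=(5/2,-3): CG² = 1/462, CG = +√(1/462)
  (m₁,m₂)=(3/2,-2): CG² = 5/77, CG = +√(5/77)   ← matches the target
  (m₁,m₂)=(1/2,-1): CG² = 25/77, CG = +√(25/77)
  (m₁,m₂)=(-1/2,0): CG² = 100/231, CG = +√(100/231)
  (m₁,m₂)=(-3/2,1): CG² = 25/154, CG = +√(25/154)
  (m₁,m₂)=(-5/2,2): CG² = 1/77, CG = +√(1/77)
Pairs with CG² = 5/77: (3/2,-2): +√(5/77)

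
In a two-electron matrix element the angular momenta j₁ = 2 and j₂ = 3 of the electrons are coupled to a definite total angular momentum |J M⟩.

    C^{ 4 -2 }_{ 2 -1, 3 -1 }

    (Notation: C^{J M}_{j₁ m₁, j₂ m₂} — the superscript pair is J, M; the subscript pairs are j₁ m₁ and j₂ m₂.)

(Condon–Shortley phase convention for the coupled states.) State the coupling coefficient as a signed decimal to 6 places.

−√(1/28) ≈ -0.188982

triangle: 1!×3!×5!/10! = 720/3628800
(j±m)!: 1!×3!×2!×4!×2!×6! = 414720
prefactor² = (2J+1)×Δ×N² = 5184/7
  k=0: +1/(0!×1!×3!×2!×0!×3!) = 1/72
  k=1: −1/(1!×0!×2!×1!×1!×4!) = -1/48
Σ = -1/144  ⇒  CG² = 5184/7×(-1/144)² = 1/28
CG = −√(1/28) = -0.188982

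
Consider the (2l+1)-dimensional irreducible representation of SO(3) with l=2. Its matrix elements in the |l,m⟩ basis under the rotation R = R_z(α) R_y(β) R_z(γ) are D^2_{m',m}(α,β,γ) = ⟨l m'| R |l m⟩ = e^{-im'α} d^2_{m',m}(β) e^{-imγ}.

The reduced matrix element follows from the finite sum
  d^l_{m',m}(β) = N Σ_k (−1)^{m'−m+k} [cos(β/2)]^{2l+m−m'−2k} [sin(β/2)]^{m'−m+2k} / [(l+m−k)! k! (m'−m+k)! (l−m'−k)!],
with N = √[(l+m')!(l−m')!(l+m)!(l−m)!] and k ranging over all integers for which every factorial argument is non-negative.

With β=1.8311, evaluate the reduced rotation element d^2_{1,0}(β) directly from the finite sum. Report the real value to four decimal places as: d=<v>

d=0.3046

d^2_{1,0}(β=1.8311) via the finite sum:
Half-angle: c=0.609355, s=0.792898. N=√(6·1·2·2)=4.898979
k∈{0,1} keeps every argument non-negative
  k=0: (−1)^1·4.8990/(2)·0.6094^3·0.7929^1 = -0.439444
  k=1: (−1)^2·4.8990/(2)·0.6094^1·0.7929^3 = +0.744042
d^2_{1,0}(1.8311) = -0.439444 +0.744042 = +0.304598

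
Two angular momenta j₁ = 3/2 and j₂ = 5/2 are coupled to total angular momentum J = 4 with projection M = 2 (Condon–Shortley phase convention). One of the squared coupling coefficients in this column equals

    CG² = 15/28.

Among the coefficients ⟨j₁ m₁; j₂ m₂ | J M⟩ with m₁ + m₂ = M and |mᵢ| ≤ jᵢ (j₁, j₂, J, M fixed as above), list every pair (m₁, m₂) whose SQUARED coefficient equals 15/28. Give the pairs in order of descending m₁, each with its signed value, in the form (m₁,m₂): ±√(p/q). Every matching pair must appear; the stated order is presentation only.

Admissible pairs with m₁+m₂ = M = 2: (-1/2,5/2), (1/2,3/2), (3/2,1/2)
  (m₁,m₂)=(3/2,1/2): CG² = 5/14, CG = +√(5/14)
  (m₁,m₂)=(1/2,3/2): CG² = 15/28, CG = +√(15/28)   ← matches the target
  (m₁,m₂)=(-1/2,5/2): CG² = 3/28, CG = +√(3/28)
Pairs with CG² = 15/28: (1/2,3/2): +√(15/28)

(1/2,3/2): +√(15/28)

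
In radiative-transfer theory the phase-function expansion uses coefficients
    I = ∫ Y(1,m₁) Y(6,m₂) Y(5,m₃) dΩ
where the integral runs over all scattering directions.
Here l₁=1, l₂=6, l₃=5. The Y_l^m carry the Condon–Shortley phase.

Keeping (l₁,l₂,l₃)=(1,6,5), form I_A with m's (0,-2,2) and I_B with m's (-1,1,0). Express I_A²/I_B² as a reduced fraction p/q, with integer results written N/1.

l's match ⇒ only the (l;m) 3-j factors differ between A and B.
A: triangle coeff Δ(1,6,5) = 1/858; Σ_t [1,1]: t=1:−1/30240 = -1/30240; (3j)²=16/429 [(1 6 5; 0 -2 2)], sign=+1
B: triangle coeff Δ(1,6,5) = 1/858; Σ_t [2,2]: t=2:+1/28800 = 1/28800; (3j)²=7/286 [(1 6 5; -1 1 0)], sign=-1
I_A²/I_B² = (16/429)/(7/286) = 32/21

32/21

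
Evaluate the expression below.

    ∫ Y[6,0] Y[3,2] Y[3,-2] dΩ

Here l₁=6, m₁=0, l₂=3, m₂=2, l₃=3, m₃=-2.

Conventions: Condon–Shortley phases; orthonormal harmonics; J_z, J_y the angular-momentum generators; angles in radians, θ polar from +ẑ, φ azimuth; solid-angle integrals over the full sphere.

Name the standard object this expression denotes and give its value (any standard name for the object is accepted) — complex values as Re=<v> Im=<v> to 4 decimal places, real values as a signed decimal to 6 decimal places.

This is a Gaunt coefficient — the integral of a triple product of spherical harmonics over the sphere.
Checks pass: Σm=0; 12 even; l₃=3∈[3,9].
(2·6+1)(2·3+1)(2·3+1) = 637
Δ: 6! 6! 0! / 13! → 1/12012
sum: t=3:−1/1296 = -1/1296
3j²(6 3 3; 0 0 0) = Δ·Π!·Σ² = 100/3003  (sign +1)
sum: t=5:−1/14400 = -1/14400
3j²(6 3 3; 0 2 -2) = Δ·Π!·Σ² = 3/1001  (sign +1)
combine: 4πI² = 637·100/3003·3/1001 = 100/1573
take √, sign +1: I = 0.07112638

Gaunt coefficient, +0.071126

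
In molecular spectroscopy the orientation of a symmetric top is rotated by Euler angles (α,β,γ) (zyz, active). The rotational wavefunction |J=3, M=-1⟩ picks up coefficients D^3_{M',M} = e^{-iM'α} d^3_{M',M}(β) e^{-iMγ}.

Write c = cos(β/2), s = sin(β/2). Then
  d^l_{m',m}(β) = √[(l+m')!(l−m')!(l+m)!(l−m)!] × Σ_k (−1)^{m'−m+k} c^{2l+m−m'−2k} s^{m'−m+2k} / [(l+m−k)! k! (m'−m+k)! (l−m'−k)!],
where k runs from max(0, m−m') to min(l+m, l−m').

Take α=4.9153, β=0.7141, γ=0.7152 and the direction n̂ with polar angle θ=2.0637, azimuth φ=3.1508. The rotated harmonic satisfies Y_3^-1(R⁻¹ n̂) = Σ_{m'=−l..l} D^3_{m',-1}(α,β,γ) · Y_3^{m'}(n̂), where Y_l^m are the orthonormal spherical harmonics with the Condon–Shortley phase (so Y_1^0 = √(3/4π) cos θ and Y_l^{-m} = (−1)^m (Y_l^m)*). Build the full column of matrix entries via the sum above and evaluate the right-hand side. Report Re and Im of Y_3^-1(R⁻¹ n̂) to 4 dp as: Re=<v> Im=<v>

Re=-0.0136 Im=0.0245

Need the full column D^3_{m',-1} for m'=−3..3 at α=4.9153, β=0.7141, γ=0.7152.
cos(β/2)=0.936932, sin(β/2)=0.349512
d^3_{-3,-1}: single k=2 term ⇒ +0.364587;  D = -0.353534+0.089092i
d^3_{-2,-1}: k∈[1..2] ⇒ +0.797999 -0.222095 = +0.575903;  D = -0.250381-0.518627i
d^3_{-1,-1}: k∈[0..2] ⇒ +0.676470 -0.753088 +0.078599 = +0.001980;  D = +0.001573-0.001202i
d^3_{0,-1}: k∈[0..2] ⇒ -0.874164 +0.364940 -0.016928 = -0.526152;  D = -0.397225-0.345034i
d^3_{1,-1}: k∈[0..2] ⇒ +0.564816 -0.104798 +0.001823 = +0.461841;  D = -0.226382+0.402552i
d^3_{2,-1}: k∈[0..1] ⇒ -0.222095 +0.015453 = -0.206642;  D = +0.196832+0.062916i
d^3_{3,-1}: single k=0 term ⇒ +0.050735;  D = +0.005391-0.050448i
Y_3^{m'}(θ=2.0637,φ=3.1508) and Σ D·Y over m':
  (-0.3535+0.0891i)·(-0.2852+0.0079i)  (-0.2504-0.5186i)·(-0.3752+0.0069i)  (+0.0016-0.0012i)·(-0.0340+0.0003i)  (-0.3972-0.3450i)·(+0.3321+0.0000i)  (-0.2264+0.4026i)·(+0.0340+0.0003i)  (+0.1968+0.0629i)·(-0.3752-0.0069i)  (+0.0054-0.0504i)·(+0.2852+0.0079i)
Y_3^-1(R⁻¹ n̂) = -0.013627+0.024479i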